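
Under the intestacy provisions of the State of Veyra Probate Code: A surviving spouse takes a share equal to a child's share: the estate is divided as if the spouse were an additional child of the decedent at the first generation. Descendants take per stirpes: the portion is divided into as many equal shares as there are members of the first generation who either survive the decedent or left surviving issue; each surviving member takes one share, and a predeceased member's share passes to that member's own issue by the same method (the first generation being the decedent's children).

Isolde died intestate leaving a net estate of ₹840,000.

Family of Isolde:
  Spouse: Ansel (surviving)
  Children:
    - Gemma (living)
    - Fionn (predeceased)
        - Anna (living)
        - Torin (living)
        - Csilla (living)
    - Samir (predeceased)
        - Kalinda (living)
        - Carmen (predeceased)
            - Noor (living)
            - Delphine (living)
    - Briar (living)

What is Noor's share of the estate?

Noor receives ₹42,000.

The spouse counts as an additional share at the children's level, so there are 5 primary shares of ₹168,000. Ansel takes one such share (₹168,000).
The children's combined portion (₹672,000) is divided into 4 shares of ₹168,000: Gemma and Briar each take ₹168,000; Fionn's ₹168,000 share passes to Fionn's issue; Samir's ₹168,000 share passes to Samir's issue.
Fionn's share (₹168,000) is divided into 3 shares of ₹56,000: Anna, Torin, and Csilla each take ₹56,000.
Samir's share (₹168,000) is divided into 2 shares of ₹84,000: Kalinda takes ₹84,000; Carmen's ₹84,000 share passes to Carmen's issue.
Carmen's share (₹84,000) is divided into 2 shares of ₹42,000: Noor and Delphine each take ₹42,000.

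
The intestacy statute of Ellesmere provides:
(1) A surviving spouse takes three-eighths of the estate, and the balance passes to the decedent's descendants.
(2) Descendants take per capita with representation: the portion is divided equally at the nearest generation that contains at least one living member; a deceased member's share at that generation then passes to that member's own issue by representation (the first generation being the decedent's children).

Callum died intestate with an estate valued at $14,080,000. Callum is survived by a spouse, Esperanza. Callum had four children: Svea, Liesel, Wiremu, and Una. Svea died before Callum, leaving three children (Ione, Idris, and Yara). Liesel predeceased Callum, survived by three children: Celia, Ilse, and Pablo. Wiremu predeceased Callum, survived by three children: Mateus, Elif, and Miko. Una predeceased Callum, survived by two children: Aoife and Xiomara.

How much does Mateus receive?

Mateus receives $800,000.

Esperanza takes three-eighths of $14,080,000 = $5,280,000. The remaining $8,800,000 passes to the descendants.
No child survives, so the initial division is made at the grandchildren's generation.
The descendants' portion ($8,800,000) is divided into 11 shares of $800,000: Ione, Idris, Yara, Celia, Ilse, Pablo, Mateus, Elif, Miko, Aoife, and Xiomara each take $800,000.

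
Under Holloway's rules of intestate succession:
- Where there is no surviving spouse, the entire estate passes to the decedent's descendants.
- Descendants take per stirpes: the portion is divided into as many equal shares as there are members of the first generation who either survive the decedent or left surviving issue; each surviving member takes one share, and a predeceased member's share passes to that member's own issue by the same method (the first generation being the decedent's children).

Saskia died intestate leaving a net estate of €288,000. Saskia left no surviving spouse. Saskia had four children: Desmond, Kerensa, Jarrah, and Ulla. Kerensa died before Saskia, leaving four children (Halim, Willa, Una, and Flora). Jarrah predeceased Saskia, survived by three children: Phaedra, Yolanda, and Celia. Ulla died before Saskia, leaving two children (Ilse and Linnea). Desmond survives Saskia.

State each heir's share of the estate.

Desmond: €72,000; Halim: €18,000; Willa: €18,000; Una: €18,000; Flora: €18,000; Phaedra: €24,000; Yolanda: €24,000; Celia: €24,000; Ilse: €36,000; Linnea: €36,000

The entire €288,000 passes to the descendants.
That amount (€288,000) is divided into 4 shares of €72,000: Desmond takes €72,000; Kerensa's €72,000 share passes to Kerensa's issue; Jarrah's €72,000 share passes to Jarrah's issue; Ulla's €72,000 share passes to Ulla's issue.
Kerensa's share (€72,000) is divided into 4 shares of €18,000: Halim, Willa, Una, and Flora each take €18,000.
Jarrah's share (€72,000) is divided into 3 shares of €24,000: Phaedra, Yolanda, and Celia each take €24,000.
Ulla's share (€72,000) is divided into 2 shares of €36,000: Ilse and Linnea each take €36,000.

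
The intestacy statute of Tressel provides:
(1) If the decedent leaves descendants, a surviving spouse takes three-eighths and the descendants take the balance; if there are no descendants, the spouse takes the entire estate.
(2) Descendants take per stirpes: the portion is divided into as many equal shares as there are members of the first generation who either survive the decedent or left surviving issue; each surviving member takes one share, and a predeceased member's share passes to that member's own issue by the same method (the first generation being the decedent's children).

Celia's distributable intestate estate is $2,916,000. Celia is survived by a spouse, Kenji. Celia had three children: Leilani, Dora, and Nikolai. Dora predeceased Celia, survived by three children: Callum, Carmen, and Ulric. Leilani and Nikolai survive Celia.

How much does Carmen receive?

Carmen receives $202,500.

Kenji takes three-eighths of $2,916,000 = $1,093,500. The remaining $1,822,500 passes to the descendants.
The descendants' portion ($1,822,500) is divided into 3 shares of $607,500: Leilani and Nikolai each take $607,500; Dora's $607,500 share passes to Dora's issue.
Dora's share ($607,500) is divided into 3 shares of $202,500: Callum, Carmen, and Ulric each take $202,500.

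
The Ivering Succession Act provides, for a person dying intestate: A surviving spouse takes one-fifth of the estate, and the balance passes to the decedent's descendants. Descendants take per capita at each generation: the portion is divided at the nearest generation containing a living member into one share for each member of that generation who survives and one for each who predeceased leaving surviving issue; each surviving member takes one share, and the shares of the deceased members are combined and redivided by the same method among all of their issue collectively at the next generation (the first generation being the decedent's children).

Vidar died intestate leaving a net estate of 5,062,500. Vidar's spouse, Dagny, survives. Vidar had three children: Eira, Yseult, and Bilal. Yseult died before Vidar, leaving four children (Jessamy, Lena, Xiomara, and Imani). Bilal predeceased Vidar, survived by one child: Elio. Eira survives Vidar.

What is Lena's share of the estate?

Lena receives 540,000.

Dagny takes one-fifth of 5,062,500 = 1,012,500. The remaining 4,050,000 passes to the descendants.
The descendants' portion (4,050,000) is divided at the children's generation into 3 shares of 1,350,000. Eira takes 1,350,000. The 2 shares of the deceased (Yseult and Bilal) are combined into a pool of 2,700,000.
That pool (2,700,000) is divided at the grandchildren's generation equally among Jessamy, Lena, Xiomara, Imani, and Elio: 540,000 each.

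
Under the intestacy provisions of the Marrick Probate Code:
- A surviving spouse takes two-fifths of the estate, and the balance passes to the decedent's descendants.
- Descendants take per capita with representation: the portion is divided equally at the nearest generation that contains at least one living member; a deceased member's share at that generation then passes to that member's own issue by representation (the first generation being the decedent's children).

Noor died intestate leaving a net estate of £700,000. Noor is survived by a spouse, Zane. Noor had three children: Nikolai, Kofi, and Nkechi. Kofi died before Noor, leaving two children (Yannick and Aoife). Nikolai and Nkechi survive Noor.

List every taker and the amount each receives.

Zane takes two-fifths of £700,000 = £280,000. The remaining £420,000 passes to the descendants.
The descendants' portion (£420,000) is divided into 3 shares of £140,000: Nikolai and Nkechi each take £140,000; Kofi's £140,000 share passes to Kofi's issue.
Kofi's share (£140,000) is divided into 2 shares of £70,000: Yannick and Aoife each take £70,000.

Zane: £280,000; Nikolai: £140,000; Yannick: £70,000; Aoife: £70,000; Nkechi: £140,000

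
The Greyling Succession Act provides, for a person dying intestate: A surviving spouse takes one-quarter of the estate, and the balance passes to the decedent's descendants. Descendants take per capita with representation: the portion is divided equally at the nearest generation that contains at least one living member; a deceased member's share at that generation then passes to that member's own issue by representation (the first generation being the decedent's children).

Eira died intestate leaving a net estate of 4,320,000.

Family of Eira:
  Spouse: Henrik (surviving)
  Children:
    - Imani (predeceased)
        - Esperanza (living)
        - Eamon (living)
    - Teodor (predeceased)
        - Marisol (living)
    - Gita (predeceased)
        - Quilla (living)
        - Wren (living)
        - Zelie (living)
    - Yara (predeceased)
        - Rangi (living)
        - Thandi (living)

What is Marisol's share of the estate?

Henrik takes one-quarter of 4,320,000 = 1,080,000. The remaining 3,240,000 passes to the descendants.
No child survives, so the initial division is made at the grandchildren's generation.
The descendants' portion (3,240,000) is divided into 8 shares of 405,000: Esperanza, Eamon, Marisol, Quilla, Wren, Zelie, Rangi, and Thandi each take 405,000.

Marisol receives 405,000.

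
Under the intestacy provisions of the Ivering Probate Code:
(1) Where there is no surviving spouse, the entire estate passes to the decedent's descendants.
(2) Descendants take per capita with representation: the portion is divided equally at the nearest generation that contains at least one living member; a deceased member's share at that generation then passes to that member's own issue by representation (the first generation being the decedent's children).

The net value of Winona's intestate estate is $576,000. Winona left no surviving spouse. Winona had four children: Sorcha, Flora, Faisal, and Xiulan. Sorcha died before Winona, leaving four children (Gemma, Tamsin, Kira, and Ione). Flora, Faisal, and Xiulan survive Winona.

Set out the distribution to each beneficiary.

Gemma: $36,000; Tamsin: $36,000; Kira: $36,000; Ione: $36,000; Flora: $144,000; Faisal: $144,000; Xiulan: $144,000

The entire $576,000 passes to the descendants.
That amount ($576,000) is divided into 4 shares of $144,000: Flora, Faisal, and Xiulan each take $144,000; Sorcha's $144,000 share passes to Sorcha's issue.
Sorcha's share ($144,000) is divided into 4 shares of $36,000: Gemma, Tamsin, Kira, and Ione each take $36,000.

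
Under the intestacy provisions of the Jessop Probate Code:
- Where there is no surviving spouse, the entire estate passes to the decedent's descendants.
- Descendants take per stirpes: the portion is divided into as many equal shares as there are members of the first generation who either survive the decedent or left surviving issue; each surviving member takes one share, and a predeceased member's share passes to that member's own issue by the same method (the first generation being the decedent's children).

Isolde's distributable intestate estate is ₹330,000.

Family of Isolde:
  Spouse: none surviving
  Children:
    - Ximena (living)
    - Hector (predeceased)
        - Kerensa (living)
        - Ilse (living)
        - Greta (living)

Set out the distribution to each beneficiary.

The entire ₹330,000 passes to the descendants.
That amount (₹330,000) is divided into 2 shares of ₹165,000: Ximena takes ₹165,000; Hector's ₹165,000 share passes to Hector's issue.
Hector's share (₹165,000) is divided into 3 shares of ₹55,000: Kerensa, Ilse, and Greta each take ₹55,000.

Ximena: ₹165,000; Kerensa: ₹55,000; Ilse: ₹55,000; Greta: ₹55,000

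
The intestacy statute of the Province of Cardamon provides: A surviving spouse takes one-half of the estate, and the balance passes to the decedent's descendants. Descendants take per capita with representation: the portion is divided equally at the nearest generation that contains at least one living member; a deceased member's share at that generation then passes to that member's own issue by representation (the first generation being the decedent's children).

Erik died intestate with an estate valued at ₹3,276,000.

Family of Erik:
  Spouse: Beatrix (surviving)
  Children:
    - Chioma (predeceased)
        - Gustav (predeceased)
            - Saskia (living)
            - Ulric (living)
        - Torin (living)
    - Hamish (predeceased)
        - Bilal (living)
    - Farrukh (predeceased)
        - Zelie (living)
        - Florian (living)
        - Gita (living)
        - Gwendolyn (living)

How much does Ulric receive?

Beatrix takes one-half of ₹3,276,000 = ₹1,638,000. The remaining ₹1,638,000 passes to the descendants.
No child survives, so the initial division is made at the grandchildren's generation.
The descendants' portion (₹1,638,000) is divided into 7 shares of ₹234,000: Torin, Bilal, Zelie, Florian, Gita, and Gwendolyn each take ₹234,000; Gustav's ₹234,000 share passes to Gustav's issue.
Gustav's share (₹234,000) is divided into 2 shares of ₹117,000: Saskia and Ulric each take ₹117,000.

Ulric receives ₹117,000.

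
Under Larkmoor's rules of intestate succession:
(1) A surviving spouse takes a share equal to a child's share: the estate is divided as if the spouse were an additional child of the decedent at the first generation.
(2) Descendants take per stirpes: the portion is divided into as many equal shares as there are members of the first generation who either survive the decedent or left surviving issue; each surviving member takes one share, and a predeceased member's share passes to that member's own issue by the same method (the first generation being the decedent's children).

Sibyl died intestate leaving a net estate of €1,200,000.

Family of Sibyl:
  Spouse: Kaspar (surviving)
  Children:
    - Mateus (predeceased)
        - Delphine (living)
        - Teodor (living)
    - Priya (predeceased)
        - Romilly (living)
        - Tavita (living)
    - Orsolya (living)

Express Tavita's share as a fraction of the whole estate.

The spouse counts as an additional share at the children's level, so there are 4 primary shares of €300,000. Kaspar takes one such share (€300,000).
The children's combined portion (€900,000) is divided into 3 shares of €300,000: Orsolya takes €300,000; Mateus's €300,000 share passes to Mateus's issue; Priya's €300,000 share passes to Priya's issue.
Mateus's share (€300,000) is divided into 2 shares of €150,000: Delphine and Teodor each take €150,000.
Priya's share (€300,000) is divided into 2 shares of €150,000: Romilly and Tavita each take €150,000.

Tavita receives 1/8 of the estate.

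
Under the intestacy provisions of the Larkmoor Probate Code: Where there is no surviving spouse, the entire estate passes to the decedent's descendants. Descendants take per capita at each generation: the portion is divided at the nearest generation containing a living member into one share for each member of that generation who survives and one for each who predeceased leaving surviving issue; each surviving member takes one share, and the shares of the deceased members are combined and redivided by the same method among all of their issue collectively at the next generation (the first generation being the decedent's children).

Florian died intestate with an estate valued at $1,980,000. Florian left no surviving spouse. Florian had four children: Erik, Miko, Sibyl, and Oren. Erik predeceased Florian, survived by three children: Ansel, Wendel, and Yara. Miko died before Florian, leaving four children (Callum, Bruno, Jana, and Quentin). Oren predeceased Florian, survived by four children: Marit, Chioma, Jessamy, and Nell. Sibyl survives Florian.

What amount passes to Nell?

The entire $1,980,000 passes to the descendants.
That amount ($1,980,000) is divided at the children's generation into 4 shares of $495,000. Sibyl takes $495,000. The 3 shares of the deceased (Erik, Miko, and Oren) are combined into a pool of $1,485,000.
That pool ($1,485,000) is divided at the grandchildren's generation equally among Ansel, Wendel, Yara, Callum, Bruno, Jana, Quentin, Marit, Chioma, Jessamy, and Nell: $135,000 each.

Nell receives $135,000.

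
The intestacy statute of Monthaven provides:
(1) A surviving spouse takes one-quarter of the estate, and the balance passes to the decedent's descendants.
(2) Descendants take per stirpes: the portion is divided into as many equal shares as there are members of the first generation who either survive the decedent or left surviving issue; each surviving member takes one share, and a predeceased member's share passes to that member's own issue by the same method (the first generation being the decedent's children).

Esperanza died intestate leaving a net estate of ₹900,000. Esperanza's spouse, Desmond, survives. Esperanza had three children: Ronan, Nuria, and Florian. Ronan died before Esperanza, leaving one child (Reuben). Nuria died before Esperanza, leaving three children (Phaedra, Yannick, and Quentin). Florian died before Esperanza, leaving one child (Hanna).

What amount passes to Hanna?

Hanna receives ₹225,000.

Desmond takes one-quarter of ₹900,000 = ₹225,000. The remaining ₹675,000 passes to the descendants.
The descendants' portion (₹675,000) is divided into 3 shares of ₹225,000: Ronan's ₹225,000 share passes to Ronan's issue; Nuria's ₹225,000 share passes to Nuria's issue; Florian's ₹225,000 share passes to Florian's issue.
Ronan's share (₹225,000) passes entirely to Reuben.
Nuria's share (₹225,000) is divided into 3 shares of ₹75,000: Phaedra, Yannick, and Quentin each take ₹75,000.
Florian's share (₹225,000) passes entirely to Hanna.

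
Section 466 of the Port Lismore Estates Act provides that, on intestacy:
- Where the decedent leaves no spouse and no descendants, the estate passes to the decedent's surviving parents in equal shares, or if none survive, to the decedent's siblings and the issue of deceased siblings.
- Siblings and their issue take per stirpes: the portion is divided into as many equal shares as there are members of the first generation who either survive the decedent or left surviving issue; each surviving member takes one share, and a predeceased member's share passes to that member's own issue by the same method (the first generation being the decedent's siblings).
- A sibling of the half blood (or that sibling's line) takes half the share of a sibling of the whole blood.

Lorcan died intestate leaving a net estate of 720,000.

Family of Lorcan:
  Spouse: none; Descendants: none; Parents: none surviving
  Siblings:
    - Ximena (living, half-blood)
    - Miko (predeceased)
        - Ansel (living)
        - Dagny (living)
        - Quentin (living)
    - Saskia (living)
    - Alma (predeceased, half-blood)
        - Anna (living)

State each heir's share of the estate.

The entire 720,000 passes to the siblings and their issue.
Counting each half-blood sibling's line as half a unit, there are 3 units in 720,000, so one unit is 240,000. Whole-blood lines (Miko and Saskia) take 240,000 each; half-blood lines (Ximena and Alma) take 120,000 each.
Miko's share (240,000) is divided into 3 shares of 80,000: Ansel, Dagny, and Quentin each take 80,000.
Alma's share (120,000) passes entirely to Anna.

Ximena: 120,000; Ansel: 80,000; Dagny: 80,000; Quentin: 80,000; Saskia: 240,000; Anna: 120,000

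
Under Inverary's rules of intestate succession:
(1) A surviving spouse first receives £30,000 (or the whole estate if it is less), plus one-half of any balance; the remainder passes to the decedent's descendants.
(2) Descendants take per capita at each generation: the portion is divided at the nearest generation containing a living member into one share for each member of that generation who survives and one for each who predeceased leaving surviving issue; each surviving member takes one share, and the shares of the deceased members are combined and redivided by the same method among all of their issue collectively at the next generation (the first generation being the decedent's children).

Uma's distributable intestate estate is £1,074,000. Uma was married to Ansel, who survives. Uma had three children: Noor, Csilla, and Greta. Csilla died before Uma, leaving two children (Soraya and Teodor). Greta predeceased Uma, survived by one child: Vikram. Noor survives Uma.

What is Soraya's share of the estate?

Ansel first takes £30,000, leaving a balance of £1,044,000. Ansel then takes one-half of the balance (£522,000), for a total of £552,000. The remaining £522,000 passes to the descendants.
The descendants' portion (£522,000) is divided at the children's generation into 3 shares of £174,000. Noor takes £174,000. The 2 shares of the deceased (Csilla and Greta) are combined into a pool of £348,000.
That pool (£348,000) is divided at the grandchildren's generation equally among Soraya, Teodor, and Vikram: £116,000 each.

Soraya receives £116,000.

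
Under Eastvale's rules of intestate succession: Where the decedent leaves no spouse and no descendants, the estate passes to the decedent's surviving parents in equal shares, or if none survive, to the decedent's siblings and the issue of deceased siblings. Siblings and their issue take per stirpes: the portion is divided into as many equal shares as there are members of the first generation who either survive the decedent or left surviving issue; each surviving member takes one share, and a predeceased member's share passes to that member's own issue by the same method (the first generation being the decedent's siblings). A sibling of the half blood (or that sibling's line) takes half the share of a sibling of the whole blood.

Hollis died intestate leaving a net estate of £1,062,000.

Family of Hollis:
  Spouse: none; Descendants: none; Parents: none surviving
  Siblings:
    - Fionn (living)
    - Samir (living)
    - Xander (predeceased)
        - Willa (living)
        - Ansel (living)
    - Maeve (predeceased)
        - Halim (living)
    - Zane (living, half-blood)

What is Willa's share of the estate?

Willa receives £118,000.

The entire £1,062,000 passes to the siblings and their issue.
Counting each half-blood sibling's line as half a unit, there are 9/2 units in £1,062,000, so one unit is £236,000. Whole-blood lines (Fionn, Samir, Xander, and Maeve) take £236,000 each; half-blood lines (Zane) take £118,000 each.
Xander's share (£236,000) is divided into 2 shares of £118,000: Willa and Ansel each take £118,000.
Maeve's share (£236,000) passes entirely to Halim.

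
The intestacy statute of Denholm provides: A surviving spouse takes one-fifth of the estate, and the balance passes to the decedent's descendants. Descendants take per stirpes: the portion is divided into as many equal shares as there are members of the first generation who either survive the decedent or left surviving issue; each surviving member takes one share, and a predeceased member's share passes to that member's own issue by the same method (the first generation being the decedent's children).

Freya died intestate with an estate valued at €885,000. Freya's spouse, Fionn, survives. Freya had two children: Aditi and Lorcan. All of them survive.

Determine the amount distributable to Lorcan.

Lorcan receives €354,000.

Fionn takes one-fifth of €885,000 = €177,000. The remaining €708,000 passes to the descendants.
The descendants' portion (€708,000) is divided into 2 shares of €354,000: Aditi and Lorcan each take €354,000.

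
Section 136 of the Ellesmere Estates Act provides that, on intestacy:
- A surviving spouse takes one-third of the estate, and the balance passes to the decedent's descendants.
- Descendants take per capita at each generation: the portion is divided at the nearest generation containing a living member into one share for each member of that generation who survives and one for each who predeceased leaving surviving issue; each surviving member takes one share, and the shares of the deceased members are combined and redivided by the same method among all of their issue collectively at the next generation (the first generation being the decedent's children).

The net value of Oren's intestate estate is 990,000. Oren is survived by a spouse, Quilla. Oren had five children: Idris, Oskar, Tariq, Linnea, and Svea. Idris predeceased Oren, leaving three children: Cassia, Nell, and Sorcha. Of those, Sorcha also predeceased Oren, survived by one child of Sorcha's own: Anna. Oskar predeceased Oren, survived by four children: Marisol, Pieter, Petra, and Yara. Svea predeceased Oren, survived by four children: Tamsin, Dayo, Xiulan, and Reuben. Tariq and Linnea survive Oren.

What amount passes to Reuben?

Quilla takes one-third of 990,000 = 330,000. The remaining 660,000 passes to the descendants.
The descendants' portion (660,000) is divided at the children's generation into 5 shares of 132,000. Tariq and Linnea each take 132,000. The 3 shares of the deceased (Idris, Oskar, and Svea) are combined into a pool of 396,000.
That pool (396,000) is divided at the grandchildren's generation into 11 shares of 36,000. Cassia, Nell, Marisol, Pieter, Petra, Yara, Tamsin, Dayo, Xiulan, and Reuben each take 36,000. The remaining share for the deceased Sorcha (36,000) is carried to the next generation.
That pool (36,000) passes entirely to Anna, the sole taker at the great-grandchildren's generation.

Reuben receives 36,000.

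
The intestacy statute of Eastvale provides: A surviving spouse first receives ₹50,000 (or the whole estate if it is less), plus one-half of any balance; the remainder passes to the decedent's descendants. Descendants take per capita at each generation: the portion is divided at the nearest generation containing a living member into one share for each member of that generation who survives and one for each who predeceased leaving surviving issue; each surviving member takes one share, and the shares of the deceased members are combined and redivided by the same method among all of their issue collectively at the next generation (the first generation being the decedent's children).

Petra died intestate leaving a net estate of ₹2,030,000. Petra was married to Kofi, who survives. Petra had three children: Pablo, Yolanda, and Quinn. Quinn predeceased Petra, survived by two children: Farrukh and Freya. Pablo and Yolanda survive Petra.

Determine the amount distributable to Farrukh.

Farrukh receives ₹165,000.

Kofi first takes ₹50,000, leaving a balance of ₹1,980,000. Kofi then takes one-half of the balance (₹990,000), for a total of ₹1,040,000. The remaining ₹990,000 passes to the descendants.
The descendants' portion (₹990,000) is divided at the children's generation into 3 shares of ₹330,000. Pablo and Yolanda each take ₹330,000. The remaining share for the deceased Quinn (₹330,000) is carried to the next generation.
That pool (₹330,000) is divided at the grandchildren's generation equally among Farrukh and Freya: ₹165,000 each.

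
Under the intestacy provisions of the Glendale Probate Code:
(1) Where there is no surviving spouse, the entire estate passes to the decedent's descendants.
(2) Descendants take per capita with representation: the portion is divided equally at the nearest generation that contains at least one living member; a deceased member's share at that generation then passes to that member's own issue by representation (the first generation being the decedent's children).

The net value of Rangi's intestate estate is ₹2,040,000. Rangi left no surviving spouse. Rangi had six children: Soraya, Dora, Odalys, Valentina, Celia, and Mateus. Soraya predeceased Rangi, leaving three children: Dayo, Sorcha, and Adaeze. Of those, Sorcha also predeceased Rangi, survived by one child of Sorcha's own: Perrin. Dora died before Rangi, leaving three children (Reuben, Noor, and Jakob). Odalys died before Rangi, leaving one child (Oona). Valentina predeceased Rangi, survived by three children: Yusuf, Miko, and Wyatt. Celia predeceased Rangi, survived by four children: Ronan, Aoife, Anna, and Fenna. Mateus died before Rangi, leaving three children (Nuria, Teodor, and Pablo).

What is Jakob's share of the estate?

Jakob receives ₹120,000.

The entire ₹2,040,000 passes to the descendants.
No child survives, so the initial division is made at the grandchildren's generation.
That amount (₹2,040,000) is divided into 17 shares of ₹120,000: Dayo, Adaeze, Reuben, Noor, Jakob, Oona, Yusuf, Miko, Wyatt, Ronan, Aoife, Anna, Fenna, Nuria, Teodor, and Pablo each take ₹120,000; Sorcha's ₹120,000 share passes to Sorcha's issue.
Sorcha's share (₹120,000) passes entirely to Perrin.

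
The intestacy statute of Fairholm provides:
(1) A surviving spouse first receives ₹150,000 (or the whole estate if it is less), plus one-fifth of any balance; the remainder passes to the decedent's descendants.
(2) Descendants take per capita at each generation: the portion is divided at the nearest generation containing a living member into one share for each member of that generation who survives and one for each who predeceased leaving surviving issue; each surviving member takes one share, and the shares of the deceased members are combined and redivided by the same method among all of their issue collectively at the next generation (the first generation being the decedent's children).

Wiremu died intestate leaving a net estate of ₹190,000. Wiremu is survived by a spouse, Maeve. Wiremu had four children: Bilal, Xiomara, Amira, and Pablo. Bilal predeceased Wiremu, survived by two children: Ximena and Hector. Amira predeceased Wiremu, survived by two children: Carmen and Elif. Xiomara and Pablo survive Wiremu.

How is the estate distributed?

Maeve: ₹158,000; Ximena: ₹4,000; Hector: ₹4,000; Xiomara: ₹8,000; Carmen: ₹4,000; Elif: ₹4,000; Pablo: ₹8,000

Maeve first takes ₹150,000, leaving a balance of ₹40,000. Maeve then takes one-fifth of the balance (₹8,000), for a total of ₹158,000. The remaining ₹32,000 passes to the descendants.
The descendants' portion (₹32,000) is divided at the children's generation into 4 shares of ₹8,000. Xiomara and Pablo each take ₹8,000. The 2 shares of the deceased (Bilal and Amira) are combined into a pool of ₹16,000.
That pool (₹16,000) is divided at the grandchildren's generation equally among Ximena, Hector, Carmen, and Elif: ₹4,000 each.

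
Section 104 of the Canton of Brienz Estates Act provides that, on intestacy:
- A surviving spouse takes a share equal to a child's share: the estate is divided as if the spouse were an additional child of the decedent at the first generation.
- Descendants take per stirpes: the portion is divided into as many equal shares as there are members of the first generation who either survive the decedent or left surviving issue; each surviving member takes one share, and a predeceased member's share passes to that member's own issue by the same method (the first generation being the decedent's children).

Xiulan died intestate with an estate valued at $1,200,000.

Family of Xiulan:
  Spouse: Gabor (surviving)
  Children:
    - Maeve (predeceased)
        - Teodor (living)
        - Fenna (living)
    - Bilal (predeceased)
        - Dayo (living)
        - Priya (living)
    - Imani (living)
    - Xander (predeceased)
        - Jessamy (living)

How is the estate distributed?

The spouse counts as an additional share at the children's level, so there are 5 primary shares of $240,000. Gabor takes one such share ($240,000).
The children's combined portion ($960,000) is divided into 4 shares of $240,000: Imani takes $240,000; Maeve's $240,000 share passes to Maeve's issue; Bilal's $240,000 share passes to Bilal's issue; Xander's $240,000 share passes to Xander's issue.
Maeve's share ($240,000) is divided into 2 shares of $120,000: Teodor and Fenna each take $120,000.
Bilal's share ($240,000) is divided into 2 shares of $120,000: Dayo and Priya each take $120,000.
Xander's share ($240,000) passes entirely to Jessamy.

Gabor: $240,000; Teodor: $120,000; Fenna: $120,000; Dayo: $120,000; Priya: $120,000; Imani: $240,000; Jessamy: $240,000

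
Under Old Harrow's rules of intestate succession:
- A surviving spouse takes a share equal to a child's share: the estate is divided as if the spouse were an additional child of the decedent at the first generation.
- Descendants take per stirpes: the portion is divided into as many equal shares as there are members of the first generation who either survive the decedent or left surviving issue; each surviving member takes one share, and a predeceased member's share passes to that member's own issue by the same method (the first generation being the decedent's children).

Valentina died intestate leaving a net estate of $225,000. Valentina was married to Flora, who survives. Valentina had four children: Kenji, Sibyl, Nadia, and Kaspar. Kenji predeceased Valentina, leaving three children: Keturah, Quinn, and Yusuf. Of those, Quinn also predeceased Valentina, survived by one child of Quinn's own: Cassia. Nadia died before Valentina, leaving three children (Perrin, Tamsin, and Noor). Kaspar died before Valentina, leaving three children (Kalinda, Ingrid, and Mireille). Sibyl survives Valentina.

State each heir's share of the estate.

Flora: $45,000; Keturah: $15,000; Cassia: $15,000; Yusuf: $15,000; Sibyl: $45,000; Perrin: $15,000; Tamsin: $15,000; Noor: $15,000; Kalinda: $15,000; Ingrid: $15,000; Mireille: $15,000

The spouse counts as an additional share at the children's level, so there are 5 primary shares of $45,000. Flora takes one such share ($45,000).
The children's combined portion ($180,000) is divided into 4 shares of $45,000: Sibyl takes $45,000; Kenji's $45,000 share passes to Kenji's issue; Nadia's $45,000 share passes to Nadia's issue; Kaspar's $45,000 share passes to Kaspar's issue.
Kenji's share ($45,000) is divided into 3 shares of $15,000: Keturah and Yusuf each take $15,000; Quinn's $15,000 share passes to Quinn's issue.
Quinn's share ($15,000) passes entirely to Cassia.
Nadia's share ($45,000) is divided into 3 shares of $15,000: Perrin, Tamsin, and Noor each take $15,000.
Kaspar's share ($45,000) is divided into 3 shares of $15,000: Kalinda, Ingrid, and Mireille each take $15,000.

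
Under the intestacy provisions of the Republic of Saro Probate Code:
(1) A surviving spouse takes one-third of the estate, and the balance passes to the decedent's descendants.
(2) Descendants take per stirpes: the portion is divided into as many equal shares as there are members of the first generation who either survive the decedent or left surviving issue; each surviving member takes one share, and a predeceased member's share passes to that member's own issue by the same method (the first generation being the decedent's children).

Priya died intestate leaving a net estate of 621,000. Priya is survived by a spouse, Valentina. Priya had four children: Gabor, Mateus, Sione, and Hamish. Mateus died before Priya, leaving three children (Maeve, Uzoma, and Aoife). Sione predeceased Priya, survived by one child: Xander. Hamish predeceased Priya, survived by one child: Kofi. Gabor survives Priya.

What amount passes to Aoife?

Valentina takes one-third of 621,000 = 207,000. The remaining 414,000 passes to the descendants.
The descendants' portion (414,000) is divided into 4 shares of 103,500: Gabor takes 103,500; Mateus's 103,500 share passes to Mateus's issue; Sione's 103,500 share passes to Sione's issue; Hamish's 103,500 share passes to Hamish's issue.
Mateus's share (103,500) is divided into 3 shares of 34,500: Maeve, Uzoma, and Aoife each take 34,500.
Sione's share (103,500) passes entirely to Xander.
Hamish's share (103,500) passes entirely to Kofi.

Aoife receives 34,500.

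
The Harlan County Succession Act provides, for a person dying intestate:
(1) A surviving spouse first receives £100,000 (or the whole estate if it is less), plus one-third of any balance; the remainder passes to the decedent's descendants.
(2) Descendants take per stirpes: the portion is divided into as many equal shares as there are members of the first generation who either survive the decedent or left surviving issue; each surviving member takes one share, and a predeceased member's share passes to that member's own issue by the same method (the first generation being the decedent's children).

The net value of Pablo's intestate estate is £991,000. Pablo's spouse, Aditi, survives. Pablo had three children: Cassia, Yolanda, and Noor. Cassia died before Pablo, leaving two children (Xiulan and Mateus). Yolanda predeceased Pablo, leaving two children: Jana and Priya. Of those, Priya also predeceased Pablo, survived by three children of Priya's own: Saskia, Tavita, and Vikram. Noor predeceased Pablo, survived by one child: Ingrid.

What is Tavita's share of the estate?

Aditi first takes £100,000, leaving a balance of £891,000. Aditi then takes one-third of the balance (£297,000), for a total of £397,000. The remaining £594,000 passes to the descendants.
The descendants' portion (£594,000) is divided into 3 shares of £198,000: Cassia's £198,000 share passes to Cassia's issue; Yolanda's £198,000 share passes to Yolanda's issue; Noor's £198,000 share passes to Noor's issue.
Cassia's share (£198,000) is divided into 2 shares of £99,000: Xiulan and Mateus each take £99,000.
Yolanda's share (£198,000) is divided into 2 shares of £99,000: Jana takes £99,000; Priya's £99,000 share passes to Priya's issue.
Priya's share (£99,000) is divided into 3 shares of £33,000: Saskia, Tavita, and Vikram each take £33,000.
Noor's share (£198,000) passes entirely to Ingrid.

Tavita receives £33,000.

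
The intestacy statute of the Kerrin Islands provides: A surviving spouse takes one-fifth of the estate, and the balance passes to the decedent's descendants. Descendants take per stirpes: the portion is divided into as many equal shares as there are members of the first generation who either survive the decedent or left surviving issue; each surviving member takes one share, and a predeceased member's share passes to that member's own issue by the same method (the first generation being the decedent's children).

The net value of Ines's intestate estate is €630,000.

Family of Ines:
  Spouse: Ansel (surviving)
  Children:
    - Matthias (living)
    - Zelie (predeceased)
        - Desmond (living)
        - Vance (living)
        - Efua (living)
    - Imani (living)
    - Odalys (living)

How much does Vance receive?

Ansel takes one-fifth of €630,000 = €126,000. The remaining €504,000 passes to the descendants.
The descendants' portion (€504,000) is divided into 4 shares of €126,000: Matthias, Imani, and Odalys each take €126,000; Zelie's €126,000 share passes to Zelie's issue.
Zelie's share (€126,000) is divided into 3 shares of €42,000: Desmond, Vance, and Efua each take €42,000.

Vance receives €42,000.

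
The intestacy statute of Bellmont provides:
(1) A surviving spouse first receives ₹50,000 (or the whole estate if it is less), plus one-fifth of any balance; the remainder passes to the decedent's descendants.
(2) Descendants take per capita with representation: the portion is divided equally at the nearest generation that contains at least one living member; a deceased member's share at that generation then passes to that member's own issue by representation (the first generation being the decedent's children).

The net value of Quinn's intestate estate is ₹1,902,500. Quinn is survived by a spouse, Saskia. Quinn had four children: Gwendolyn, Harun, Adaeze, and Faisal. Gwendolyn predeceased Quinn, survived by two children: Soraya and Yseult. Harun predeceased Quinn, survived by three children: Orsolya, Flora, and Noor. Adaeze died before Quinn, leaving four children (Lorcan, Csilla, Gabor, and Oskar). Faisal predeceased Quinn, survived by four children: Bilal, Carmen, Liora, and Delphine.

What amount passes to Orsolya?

Orsolya receives ₹114,000.

Saskia first takes ₹50,000, leaving a balance of ₹1,852,500. Saskia then takes one-fifth of the balance (₹370,500), for a total of ₹420,500. The remaining ₹1,482,000 passes to the descendants.
No child survives, so the initial division is made at the grandchildren's generation.
The descendants' portion (₹1,482,000) is divided into 13 shares of ₹114,000: Soraya, Yseult, Orsolya, Flora, Noor, Lorcan, Csilla, Gabor, Oskar, Bilal, Carmen, Liora, and Delphine each take ₹114,000.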